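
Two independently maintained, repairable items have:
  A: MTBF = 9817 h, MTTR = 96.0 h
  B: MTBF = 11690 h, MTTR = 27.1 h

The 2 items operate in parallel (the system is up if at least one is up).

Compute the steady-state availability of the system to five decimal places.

A(A) = MTBF/(MTBF+MTTR) = 9817/(9817+96.0) = 0.990316
A(B) = MTBF/(MTBF+MTTR) = 11690/(11690+27.1) = 0.997687
Parallel availability: 1 − (1 − 0.990316)(1 − 0.997687) = 0.99998

0.99998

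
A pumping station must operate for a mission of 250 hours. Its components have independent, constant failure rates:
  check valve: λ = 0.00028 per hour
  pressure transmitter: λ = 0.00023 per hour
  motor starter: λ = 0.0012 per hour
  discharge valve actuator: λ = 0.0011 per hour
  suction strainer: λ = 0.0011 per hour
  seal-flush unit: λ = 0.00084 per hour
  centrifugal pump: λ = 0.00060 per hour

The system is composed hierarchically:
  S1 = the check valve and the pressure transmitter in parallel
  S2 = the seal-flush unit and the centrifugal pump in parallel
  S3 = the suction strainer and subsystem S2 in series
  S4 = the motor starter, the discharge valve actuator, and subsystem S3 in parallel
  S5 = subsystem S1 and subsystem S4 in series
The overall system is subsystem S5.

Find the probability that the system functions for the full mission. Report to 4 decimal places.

0.9801

R(check valve) = exp(−0.00028 × 250) = 0.932394
R(pressure transmitter) = exp(−0.00023 × 250) = 0.944122
R(motor starter) = exp(−0.0012 × 250) = 0.740818
R(discharge valve actuator) = exp(−0.0011 × 250) = 0.759572
R(suction strainer) = exp(−0.0011 × 250) = 0.759572
R(seal-flush unit) = exp(−0.00084 × 250) = 0.810584
R(centrifugal pump) = exp(−0.00060 × 250) = 0.860708
Parallel (check valve and pressure transmitter): 1 − (1 − 0.932394)(1 − 0.944122) = 0.996222
Parallel (seal-flush unit and centrifugal pump): 1 − (1 − 0.810584)(1 − 0.860708) = 0.973616
Series (suction strainer and [0.973616]): 0.759572 × 0.973616 = 0.739531
Parallel (motor starter, discharge valve actuator, and [0.739531]): 1 − (1 − 0.740818)(1 − 0.759572)(1 − 0.739531) = 0.983769
Series ([0.996222] and [0.983769]): 0.996222 × 0.983769 = 0.9801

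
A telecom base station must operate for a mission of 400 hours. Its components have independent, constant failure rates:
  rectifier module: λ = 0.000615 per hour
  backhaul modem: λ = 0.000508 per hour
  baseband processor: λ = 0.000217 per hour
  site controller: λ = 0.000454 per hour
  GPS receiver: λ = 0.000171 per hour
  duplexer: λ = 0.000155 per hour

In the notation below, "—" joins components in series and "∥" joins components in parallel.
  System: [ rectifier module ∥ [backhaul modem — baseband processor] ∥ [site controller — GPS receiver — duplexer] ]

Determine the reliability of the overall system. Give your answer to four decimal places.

R(rectifier module) = exp(−0.000615 × 400) = 0.781922
R(backhaul modem) = exp(−0.000508 × 400) = 0.816115
R(baseband processor) = exp(−0.000217 × 400) = 0.916860
R(site controller) = exp(−0.000454 × 400) = 0.833935
R(GPS receiver) = exp(−0.000171 × 400) = 0.933887
R(duplexer) = exp(−0.000155 × 400) = 0.939883
Series (backhaul modem and baseband processor): 0.816115 × 0.916860 = 0.748263
Series (site controller, GPS receiver, and duplexer): 0.833935 × 0.933887 × 0.939883 = 0.731982
Parallel (rectifier module, [0.748263], and [0.731982]): 1 − (1 − 0.781922)(1 − 0.748263)(1 − 0.731982) = 0.9853

0.9853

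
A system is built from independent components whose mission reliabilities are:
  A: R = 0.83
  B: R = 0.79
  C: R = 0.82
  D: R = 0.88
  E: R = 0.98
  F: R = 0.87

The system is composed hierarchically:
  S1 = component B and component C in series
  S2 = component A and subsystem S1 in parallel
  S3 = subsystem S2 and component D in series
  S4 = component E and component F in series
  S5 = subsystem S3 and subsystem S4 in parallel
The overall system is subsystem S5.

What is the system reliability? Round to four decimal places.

0.9745

Series (B and C): 0.790000 × 0.820000 = 0.647800
Parallel (A and [0.647800]): 1 − (1 − 0.830000)(1 − 0.647800) = 0.940126
Series ([0.940126] and D): 0.940126 × 0.880000 = 0.827311
Series (E and F): 0.980000 × 0.870000 = 0.852600
Parallel ([0.827311] and [0.852600]): 1 − (1 − 0.827311)(1 − 0.852600) = 0.9745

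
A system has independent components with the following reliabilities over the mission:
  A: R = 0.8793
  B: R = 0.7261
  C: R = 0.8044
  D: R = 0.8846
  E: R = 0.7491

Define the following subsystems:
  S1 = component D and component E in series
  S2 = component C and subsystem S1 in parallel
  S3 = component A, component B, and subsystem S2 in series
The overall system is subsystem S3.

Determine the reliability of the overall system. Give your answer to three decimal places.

Series (D and E): 0.88460 × 0.74910 = 0.66265
Parallel (C and [0.66265]): 1 − (1 − 0.80440)(1 − 0.66265) = 0.93401
Series (A, B, and [0.93401]): 0.87930 × 0.72610 × 0.93401 = 0.596

0.596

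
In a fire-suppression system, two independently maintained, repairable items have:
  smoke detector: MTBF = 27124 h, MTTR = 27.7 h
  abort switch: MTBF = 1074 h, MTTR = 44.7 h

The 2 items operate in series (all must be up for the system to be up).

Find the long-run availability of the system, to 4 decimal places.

A(smoke detector) = MTBF/(MTBF+MTTR) = 27124/(27124+27.7) = 0.998980
A(abort switch) = MTBF/(MTBF+MTTR) = 1074/(1074+44.7) = 0.960043
Series availability: 0.998980 × 0.960043 = 0.9591

0.9591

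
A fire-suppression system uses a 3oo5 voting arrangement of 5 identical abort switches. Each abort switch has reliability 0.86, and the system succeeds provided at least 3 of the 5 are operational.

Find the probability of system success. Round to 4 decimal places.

R = Σ_{i=3}^{5} C(5,i) p^i (1−p)^{5−i} with p = 0.86
C(5,3)·0.86^3·0.14^2 = 0.124667
C(5,4)·0.86^4·0.14^1 = 0.382906
C(5,5)·0.86^5·0.14^0 = 0.470427
Sum = 0.9780

0.9780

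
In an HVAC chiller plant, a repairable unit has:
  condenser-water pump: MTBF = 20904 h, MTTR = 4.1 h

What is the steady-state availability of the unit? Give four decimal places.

0.9998

A(condenser-water pump) = MTBF/(MTBF+MTTR) = 20904/(20904+4.1) = 0.9998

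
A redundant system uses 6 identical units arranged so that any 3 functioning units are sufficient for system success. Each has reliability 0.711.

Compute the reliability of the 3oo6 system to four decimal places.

0.9379

R = Σ_{i=3}^{6} C(6,i) p^i (1−p)^{6−i} with p = 0.711
C(6,3)·0.711^3·0.289^3 = 0.173513
C(6,4)·0.711^4·0.289^2 = 0.320159
C(6,5)·0.711^5·0.289^1 = 0.315063
C(6,6)·0.711^6·0.289^0 = 0.129187
Sum = 0.9379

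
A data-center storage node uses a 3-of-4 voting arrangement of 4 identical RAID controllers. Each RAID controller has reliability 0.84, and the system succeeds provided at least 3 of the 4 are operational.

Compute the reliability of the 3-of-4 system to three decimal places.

R = Σ_{i=3}^{4} C(4,i) p^i (1−p)^{4−i} with p = 0.84
C(4,3)·0.84^3·0.16^1 = 0.37933
C(4,4)·0.84^4·0.16^0 = 0.49787
Sum = 0.877

0.877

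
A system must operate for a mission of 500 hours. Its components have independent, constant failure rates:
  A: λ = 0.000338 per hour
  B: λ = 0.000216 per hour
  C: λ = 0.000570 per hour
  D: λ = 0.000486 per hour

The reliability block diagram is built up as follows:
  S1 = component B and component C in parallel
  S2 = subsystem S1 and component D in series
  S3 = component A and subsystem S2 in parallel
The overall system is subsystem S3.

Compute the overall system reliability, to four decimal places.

0.9634

R(A) = exp(−0.000338 × 500) = 0.844509
R(B) = exp(−0.000216 × 500) = 0.897628
R(C) = exp(−0.000570 × 500) = 0.752014
R(D) = exp(−0.000486 × 500) = 0.784272
Parallel (B and C): 1 − (1 − 0.897628)(1 − 0.752014) = 0.974613
Series ([0.974613] and D): 0.974613 × 0.784272 = 0.764362
Parallel (A and [0.764362]): 1 − (1 − 0.844509)(1 − 0.764362) = 0.9634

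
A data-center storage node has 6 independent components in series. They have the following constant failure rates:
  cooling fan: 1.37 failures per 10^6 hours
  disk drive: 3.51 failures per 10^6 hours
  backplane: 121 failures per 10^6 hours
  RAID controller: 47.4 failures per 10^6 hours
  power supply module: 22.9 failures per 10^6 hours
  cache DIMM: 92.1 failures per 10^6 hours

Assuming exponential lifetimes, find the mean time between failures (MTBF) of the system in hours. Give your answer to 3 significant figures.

Series of exponential components: λ_sys = Σ λ_i
λ_sys = 0.00000137 + 0.00000351 + 0.000121 + 0.0000474 + 0.0000229 + 0.0000921 = 2.8828e-04 /h
MTBF = 1 / λ_sys = 3470 h

3470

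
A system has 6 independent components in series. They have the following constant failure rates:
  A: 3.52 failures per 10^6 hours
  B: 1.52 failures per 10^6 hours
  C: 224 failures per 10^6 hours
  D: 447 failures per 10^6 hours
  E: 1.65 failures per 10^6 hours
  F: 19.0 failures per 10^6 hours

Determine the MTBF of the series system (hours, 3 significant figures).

Series of exponential components: λ_sys = Σ λ_i
λ_sys = 0.00000352 + 0.00000152 + 0.000224 + 0.000447 + 0.00000165 + 0.0000190 = 6.9669e-04 /h
MTBF = 1 / λ_sys = 1440 h

1440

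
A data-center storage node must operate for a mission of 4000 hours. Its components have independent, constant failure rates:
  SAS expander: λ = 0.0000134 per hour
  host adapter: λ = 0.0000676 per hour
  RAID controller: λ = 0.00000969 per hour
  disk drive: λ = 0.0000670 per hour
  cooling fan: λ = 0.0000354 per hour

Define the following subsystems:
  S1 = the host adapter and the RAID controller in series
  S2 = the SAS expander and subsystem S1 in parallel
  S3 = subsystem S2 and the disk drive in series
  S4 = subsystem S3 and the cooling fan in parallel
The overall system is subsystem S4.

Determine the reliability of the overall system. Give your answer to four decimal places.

0.9676

R(SAS expander) = exp(−0.0000134 × 4000) = 0.947811
R(host adapter) = exp(−0.0000676 × 4000) = 0.763074
R(RAID controller) = exp(−0.00000969 × 4000) = 0.961982
R(disk drive) = exp(−0.0000670 × 4000) = 0.764908
R(cooling fan) = exp(−0.0000354 × 4000) = 0.867968
Series (host adapter and RAID controller): 0.763074 × 0.961982 = 0.734063
Parallel (SAS expander and [0.734063]): 1 − (1 − 0.947811)(1 − 0.734063) = 0.986121
Series ([0.986121] and disk drive): 0.986121 × 0.764908 = 0.754292
Parallel ([0.754292] and cooling fan): 1 − (1 − 0.754292)(1 − 0.867968) = 0.9676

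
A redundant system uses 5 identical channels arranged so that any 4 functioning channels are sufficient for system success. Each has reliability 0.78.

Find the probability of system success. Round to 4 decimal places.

R = Σ_{i=4}^{5} C(5,i) p^i (1−p)^{5−i} with p = 0.78
C(5,4)·0.78^4·0.22^1 = 0.407166
C(5,5)·0.78^5·0.22^0 = 0.288717
Sum = 0.6959

0.6959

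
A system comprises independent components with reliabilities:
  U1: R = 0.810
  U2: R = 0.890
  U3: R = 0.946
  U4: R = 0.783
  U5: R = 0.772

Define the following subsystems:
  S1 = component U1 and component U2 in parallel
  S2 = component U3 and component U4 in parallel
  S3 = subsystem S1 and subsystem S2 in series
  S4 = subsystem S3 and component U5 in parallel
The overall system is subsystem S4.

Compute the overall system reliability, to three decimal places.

Parallel (U1 and U2): 1 − (1 − 0.81000)(1 − 0.89000) = 0.97910
Parallel (U3 and U4): 1 − (1 − 0.94600)(1 − 0.78300) = 0.98828
Series ([0.97910] and [0.98828]): 0.97910 × 0.98828 = 0.96762
Parallel ([0.96762] and U5): 1 − (1 − 0.96762)(1 − 0.77200) = 0.993

0.993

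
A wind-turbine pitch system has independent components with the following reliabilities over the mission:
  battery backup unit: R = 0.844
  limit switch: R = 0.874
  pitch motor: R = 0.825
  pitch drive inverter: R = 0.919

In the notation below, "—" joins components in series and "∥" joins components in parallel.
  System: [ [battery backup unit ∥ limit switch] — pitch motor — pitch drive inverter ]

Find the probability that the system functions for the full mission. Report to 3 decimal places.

0.743

Parallel (battery backup unit and limit switch): 1 − (1 − 0.84400)(1 − 0.87400) = 0.98034
Series ([0.98034], pitch motor, and pitch drive inverter): 0.98034 × 0.82500 × 0.91900 = 0.743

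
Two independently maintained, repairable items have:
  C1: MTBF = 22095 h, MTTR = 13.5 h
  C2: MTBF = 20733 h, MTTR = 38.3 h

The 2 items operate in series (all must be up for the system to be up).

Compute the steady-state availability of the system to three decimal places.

0.998

A(C1) = MTBF/(MTBF+MTTR) = 22095/(22095+13.5) = 0.999389
A(C2) = MTBF/(MTBF+MTTR) = 20733/(20733+38.3) = 0.998156
Series availability: 0.999389 × 0.998156 = 0.998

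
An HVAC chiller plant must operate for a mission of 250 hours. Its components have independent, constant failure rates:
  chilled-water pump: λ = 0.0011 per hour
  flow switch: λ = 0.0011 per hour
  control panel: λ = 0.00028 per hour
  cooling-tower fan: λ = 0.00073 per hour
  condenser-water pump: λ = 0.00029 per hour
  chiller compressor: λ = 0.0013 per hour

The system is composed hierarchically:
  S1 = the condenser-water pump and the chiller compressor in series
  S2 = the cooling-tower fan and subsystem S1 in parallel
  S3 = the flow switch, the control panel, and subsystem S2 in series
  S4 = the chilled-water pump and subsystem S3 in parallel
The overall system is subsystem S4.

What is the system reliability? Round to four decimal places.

R(chilled-water pump) = exp(−0.0011 × 250) = 0.759572
R(flow switch) = exp(−0.0011 × 250) = 0.759572
R(control panel) = exp(−0.00028 × 250) = 0.932394
R(cooling-tower fan) = exp(−0.00073 × 250) = 0.833185
R(condenser-water pump) = exp(−0.00029 × 250) = 0.930066
R(chiller compressor) = exp(−0.0013 × 250) = 0.722527
Series (condenser-water pump and chiller compressor): 0.930066 × 0.722527 = 0.671998
Parallel (cooling-tower fan and [0.671998]): 1 − (1 − 0.833185)(1 − 0.671998) = 0.945284
Series (flow switch, control panel, and [0.945284]): 0.759572 × 0.932394 × 0.945284 = 0.669469
Parallel (chilled-water pump and [0.669469]): 1 − (1 − 0.759572)(1 − 0.669469) = 0.9205

0.9205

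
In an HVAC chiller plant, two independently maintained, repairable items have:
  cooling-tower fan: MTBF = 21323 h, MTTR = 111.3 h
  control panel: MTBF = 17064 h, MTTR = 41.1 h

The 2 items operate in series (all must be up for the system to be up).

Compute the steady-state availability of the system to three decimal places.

0.992

A(cooling-tower fan) = MTBF/(MTBF+MTTR) = 21323/(21323+111.3) = 0.994807
A(control panel) = MTBF/(MTBF+MTTR) = 17064/(17064+41.1) = 0.997597
Series availability: 0.994807 × 0.997597 = 0.992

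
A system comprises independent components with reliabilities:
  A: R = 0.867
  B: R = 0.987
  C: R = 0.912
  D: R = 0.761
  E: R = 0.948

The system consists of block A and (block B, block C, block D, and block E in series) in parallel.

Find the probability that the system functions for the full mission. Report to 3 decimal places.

Series (B, C, D, and E): 0.98700 × 0.91200 × 0.76100 × 0.94800 = 0.64939
Parallel (A and [0.64939]): 1 − (1 − 0.86700)(1 − 0.64939) = 0.953

0.953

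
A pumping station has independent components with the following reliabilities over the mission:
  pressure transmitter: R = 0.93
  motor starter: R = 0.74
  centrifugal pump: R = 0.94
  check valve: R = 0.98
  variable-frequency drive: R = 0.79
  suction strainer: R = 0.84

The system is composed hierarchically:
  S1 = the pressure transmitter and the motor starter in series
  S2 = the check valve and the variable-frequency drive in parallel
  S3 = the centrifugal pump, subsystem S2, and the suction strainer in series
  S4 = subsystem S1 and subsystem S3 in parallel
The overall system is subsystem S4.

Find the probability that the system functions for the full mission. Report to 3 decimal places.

0.933

Series (pressure transmitter and motor starter): 0.93000 × 0.74000 = 0.68820
Parallel (check valve and variable-frequency drive): 1 − (1 − 0.98000)(1 − 0.79000) = 0.99580
Series (centrifugal pump, [0.99580], and suction strainer): 0.94000 × 0.99580 × 0.84000 = 0.78628
Parallel ([0.68820] and [0.78628]): 1 − (1 − 0.68820)(1 − 0.78628) = 0.933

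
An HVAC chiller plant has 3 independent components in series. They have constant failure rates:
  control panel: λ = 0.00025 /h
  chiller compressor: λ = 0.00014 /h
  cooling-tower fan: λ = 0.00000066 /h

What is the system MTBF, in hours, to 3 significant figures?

2560

Series of exponential components: λ_sys = Σ λ_i
λ_sys = 0.00025 + 0.00014 + 0.00000066 = 3.9066e-04 /h
MTBF = 1 / λ_sys = 2560 h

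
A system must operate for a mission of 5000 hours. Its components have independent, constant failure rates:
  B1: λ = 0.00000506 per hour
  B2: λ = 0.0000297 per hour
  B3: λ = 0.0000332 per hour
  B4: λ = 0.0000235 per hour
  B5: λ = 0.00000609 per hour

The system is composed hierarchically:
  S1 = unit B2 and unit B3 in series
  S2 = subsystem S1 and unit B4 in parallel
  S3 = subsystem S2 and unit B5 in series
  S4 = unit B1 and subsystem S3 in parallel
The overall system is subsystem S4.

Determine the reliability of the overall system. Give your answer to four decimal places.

R(B1) = exp(−0.00000506 × 5000) = 0.975017
R(B2) = exp(−0.0000297 × 5000) = 0.862000
R(B3) = exp(−0.0000332 × 5000) = 0.847046
R(B4) = exp(−0.0000235 × 5000) = 0.889141
R(B5) = exp(−0.00000609 × 5000) = 0.970009
Series (B2 and B3): 0.862000 × 0.847046 = 0.730154
Parallel ([0.730154] and B4): 1 − (1 − 0.730154)(1 − 0.889141) = 0.970085
Series ([0.970085] and B5): 0.970085 × 0.970009 = 0.940991
Parallel (B1 and [0.940991]): 1 − (1 − 0.975017)(1 − 0.940991) = 0.9985

0.9985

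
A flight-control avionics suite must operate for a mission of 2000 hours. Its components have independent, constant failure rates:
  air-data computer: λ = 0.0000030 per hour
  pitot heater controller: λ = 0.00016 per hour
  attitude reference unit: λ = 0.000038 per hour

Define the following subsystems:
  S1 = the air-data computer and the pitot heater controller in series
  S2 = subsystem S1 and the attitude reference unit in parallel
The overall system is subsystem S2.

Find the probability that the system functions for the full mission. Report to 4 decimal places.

0.9796

R(air-data computer) = exp(−0.0000030 × 2000) = 0.994018
R(pitot heater controller) = exp(−0.00016 × 2000) = 0.726149
R(attitude reference unit) = exp(−0.000038 × 2000) = 0.926816
Series (air-data computer and pitot heater controller): 0.994018 × 0.726149 = 0.721805
Parallel ([0.721805] and attitude reference unit): 1 − (1 − 0.721805)(1 − 0.926816) = 0.9796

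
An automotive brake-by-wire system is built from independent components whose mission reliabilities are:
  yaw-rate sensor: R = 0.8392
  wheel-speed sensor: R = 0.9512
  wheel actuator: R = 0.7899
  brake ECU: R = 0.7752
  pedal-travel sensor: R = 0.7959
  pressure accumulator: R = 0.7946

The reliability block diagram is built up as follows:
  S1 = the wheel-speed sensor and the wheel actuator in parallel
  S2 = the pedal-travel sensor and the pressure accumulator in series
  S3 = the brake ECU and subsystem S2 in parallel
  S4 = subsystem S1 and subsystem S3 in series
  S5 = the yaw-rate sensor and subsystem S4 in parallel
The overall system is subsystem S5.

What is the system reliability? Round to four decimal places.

0.9852

Parallel (wheel-speed sensor and wheel actuator): 1 − (1 − 0.951200)(1 − 0.789900) = 0.989747
Series (pedal-travel sensor and pressure accumulator): 0.795900 × 0.794600 = 0.632422
Parallel (brake ECU and [0.632422]): 1 − (1 − 0.775200)(1 − 0.632422) = 0.917368
Series ([0.989747] and [0.917368]): 0.989747 × 0.917368 = 0.907962
Parallel (yaw-rate sensor and [0.907962]): 1 − (1 − 0.839200)(1 − 0.907962) = 0.9852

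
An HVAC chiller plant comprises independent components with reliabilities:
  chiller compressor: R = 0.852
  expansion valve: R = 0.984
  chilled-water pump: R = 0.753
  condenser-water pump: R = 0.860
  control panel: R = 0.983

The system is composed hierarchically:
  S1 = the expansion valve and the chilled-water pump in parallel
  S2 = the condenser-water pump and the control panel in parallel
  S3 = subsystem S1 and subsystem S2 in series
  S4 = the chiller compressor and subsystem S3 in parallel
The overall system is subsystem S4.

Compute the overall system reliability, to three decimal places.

0.999

Parallel (expansion valve and chilled-water pump): 1 − (1 − 0.98400)(1 − 0.75300) = 0.99605
Parallel (condenser-water pump and control panel): 1 − (1 − 0.86000)(1 − 0.98300) = 0.99762
Series ([0.99605] and [0.99762]): 0.99605 × 0.99762 = 0.99368
Parallel (chiller compressor and [0.99368]): 1 − (1 − 0.85200)(1 − 0.99368) = 0.999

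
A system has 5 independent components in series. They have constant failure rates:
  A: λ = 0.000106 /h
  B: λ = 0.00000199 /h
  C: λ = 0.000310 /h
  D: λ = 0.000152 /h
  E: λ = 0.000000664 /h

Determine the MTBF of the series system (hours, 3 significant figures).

Series of exponential components: λ_sys = Σ λ_i
λ_sys = 0.000106 + 0.00000199 + 0.000310 + 0.000152 + 0.000000664 = 5.7065e-04 /h
MTBF = 1 / λ_sys = 1750 h

1750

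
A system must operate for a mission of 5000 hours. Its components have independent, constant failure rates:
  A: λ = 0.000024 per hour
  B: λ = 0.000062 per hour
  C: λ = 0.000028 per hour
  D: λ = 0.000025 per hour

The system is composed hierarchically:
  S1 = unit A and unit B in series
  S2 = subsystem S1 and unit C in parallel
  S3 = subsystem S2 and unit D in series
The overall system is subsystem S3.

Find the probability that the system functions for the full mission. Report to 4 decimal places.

R(A) = exp(−0.000024 × 5000) = 0.886920
R(B) = exp(−0.000062 × 5000) = 0.733447
R(C) = exp(−0.000028 × 5000) = 0.869358
R(D) = exp(−0.000025 × 5000) = 0.882497
Series (A and B): 0.886920 × 0.733447 = 0.650509
Parallel ([0.650509] and C): 1 − (1 − 0.650509)(1 − 0.869358) = 0.954342
Series ([0.954342] and D): 0.954342 × 0.882497 = 0.8422

0.8422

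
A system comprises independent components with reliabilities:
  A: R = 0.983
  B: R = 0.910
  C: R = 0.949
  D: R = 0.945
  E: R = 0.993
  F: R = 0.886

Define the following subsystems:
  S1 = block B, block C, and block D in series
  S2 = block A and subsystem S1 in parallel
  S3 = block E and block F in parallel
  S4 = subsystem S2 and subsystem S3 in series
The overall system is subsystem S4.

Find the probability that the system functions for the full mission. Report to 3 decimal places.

Series (B, C, and D): 0.91000 × 0.94900 × 0.94500 = 0.81609
Parallel (A and [0.81609]): 1 − (1 − 0.98300)(1 − 0.81609) = 0.99687
Parallel (E and F): 1 − (1 − 0.99300)(1 − 0.88600) = 0.99920
Series ([0.99687] and [0.99920]): 0.99687 × 0.99920 = 0.996

0.996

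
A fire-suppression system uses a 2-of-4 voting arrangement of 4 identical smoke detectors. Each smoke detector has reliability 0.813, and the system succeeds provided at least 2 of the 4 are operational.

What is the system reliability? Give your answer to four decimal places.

R = Σ_{i=2}^{4} C(4,i) p^i (1−p)^{4−i} with p = 0.813
C(4,2)·0.813^2·0.187^2 = 0.138681
C(4,3)·0.813^3·0.187^1 = 0.401951
C(4,4)·0.813^4·0.187^0 = 0.436880
Sum = 0.9775

0.9775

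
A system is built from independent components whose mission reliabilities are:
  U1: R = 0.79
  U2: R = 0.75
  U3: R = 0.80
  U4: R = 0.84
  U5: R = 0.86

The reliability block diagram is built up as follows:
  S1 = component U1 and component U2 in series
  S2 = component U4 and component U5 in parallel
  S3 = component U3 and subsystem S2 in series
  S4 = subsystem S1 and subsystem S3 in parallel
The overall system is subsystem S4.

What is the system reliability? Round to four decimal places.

0.9112

Series (U1 and U2): 0.790000 × 0.750000 = 0.592500
Parallel (U4 and U5): 1 − (1 − 0.840000)(1 − 0.860000) = 0.977600
Series (U3 and [0.977600]): 0.800000 × 0.977600 = 0.782080
Parallel ([0.592500] and [0.782080]): 1 − (1 − 0.592500)(1 − 0.782080) = 0.9112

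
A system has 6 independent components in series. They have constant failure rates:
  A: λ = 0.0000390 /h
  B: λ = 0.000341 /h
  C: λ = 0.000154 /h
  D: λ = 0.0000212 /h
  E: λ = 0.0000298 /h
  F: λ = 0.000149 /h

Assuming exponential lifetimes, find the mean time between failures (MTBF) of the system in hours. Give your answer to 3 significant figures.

1360

Series of exponential components: λ_sys = Σ λ_i
λ_sys = 0.0000390 + 0.000341 + 0.000154 + 0.0000212 + 0.0000298 + 0.000149 = 7.3400e-04 /h
MTBF = 1 / λ_sys = 1360 h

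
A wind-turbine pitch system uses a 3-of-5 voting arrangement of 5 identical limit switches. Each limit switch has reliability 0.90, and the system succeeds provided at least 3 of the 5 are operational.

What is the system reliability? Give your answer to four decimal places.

R = Σ_{i=3}^{5} C(5,i) p^i (1−p)^{5−i} with p = 0.90
C(5,3)·0.90^3·0.10^2 = 0.072900
C(5,4)·0.90^4·0.10^1 = 0.328050
C(5,5)·0.90^5·0.10^0 = 0.590490
Sum = 0.9914

0.9914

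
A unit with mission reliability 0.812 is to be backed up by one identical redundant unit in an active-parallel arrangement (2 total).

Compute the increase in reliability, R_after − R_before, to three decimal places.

0.153

R_before = 0.812
R_after = 1 − (1 − 0.812)^2 = 0.965
ΔR = 0.965 − 0.812 = 0.153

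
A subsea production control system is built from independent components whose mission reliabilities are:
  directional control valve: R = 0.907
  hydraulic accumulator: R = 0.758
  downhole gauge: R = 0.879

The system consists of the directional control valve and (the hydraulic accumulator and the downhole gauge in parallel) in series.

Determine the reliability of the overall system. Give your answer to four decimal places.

0.8804

Parallel (hydraulic accumulator and downhole gauge): 1 − (1 − 0.758000)(1 − 0.879000) = 0.970718
Series (directional control valve and [0.970718]): 0.907000 × 0.970718 = 0.8804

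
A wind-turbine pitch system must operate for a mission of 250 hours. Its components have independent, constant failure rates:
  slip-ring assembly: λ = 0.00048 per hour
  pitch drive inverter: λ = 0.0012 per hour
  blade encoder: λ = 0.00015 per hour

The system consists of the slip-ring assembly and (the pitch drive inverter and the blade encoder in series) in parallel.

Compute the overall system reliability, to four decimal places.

R(slip-ring assembly) = exp(−0.00048 × 250) = 0.886920
R(pitch drive inverter) = exp(−0.0012 × 250) = 0.740818
R(blade encoder) = exp(−0.00015 × 250) = 0.963194
Series (pitch drive inverter and blade encoder): 0.740818 × 0.963194 = 0.713551
Parallel (slip-ring assembly and [0.713551]): 1 − (1 − 0.886920)(1 − 0.713551) = 0.9676

0.9676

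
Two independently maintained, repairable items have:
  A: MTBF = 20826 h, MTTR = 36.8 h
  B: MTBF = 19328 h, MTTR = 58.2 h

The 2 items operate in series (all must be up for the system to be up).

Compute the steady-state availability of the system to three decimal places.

0.995

A(A) = MTBF/(MTBF+MTTR) = 20826/(20826+36.8) = 0.998236
A(B) = MTBF/(MTBF+MTTR) = 19328/(19328+58.2) = 0.996998
Series availability: 0.998236 × 0.996998 = 0.995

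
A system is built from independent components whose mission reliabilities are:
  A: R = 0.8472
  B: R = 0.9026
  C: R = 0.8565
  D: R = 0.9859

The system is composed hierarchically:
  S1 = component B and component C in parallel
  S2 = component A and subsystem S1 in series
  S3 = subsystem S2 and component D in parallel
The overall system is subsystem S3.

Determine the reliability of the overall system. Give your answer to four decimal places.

Parallel (B and C): 1 − (1 − 0.902600)(1 − 0.856500) = 0.986023
Series (A and [0.986023]): 0.847200 × 0.986023 = 0.835359
Parallel ([0.835359] and D): 1 − (1 − 0.835359)(1 − 0.985900) = 0.9977

0.9977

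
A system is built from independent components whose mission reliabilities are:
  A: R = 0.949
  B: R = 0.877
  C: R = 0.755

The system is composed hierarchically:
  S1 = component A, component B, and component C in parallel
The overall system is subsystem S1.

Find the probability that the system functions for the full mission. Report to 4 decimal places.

0.9985

Parallel (A, B, and C): 1 − (1 − 0.949000)(1 − 0.877000)(1 − 0.755000) = 0.9985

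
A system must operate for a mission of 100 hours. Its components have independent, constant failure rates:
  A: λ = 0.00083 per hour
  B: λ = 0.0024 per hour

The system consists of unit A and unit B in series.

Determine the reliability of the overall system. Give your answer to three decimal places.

R(A) = exp(−0.00083 × 100) = 0.92035
R(B) = exp(−0.0024 × 100) = 0.78663
Series (A and B): 0.92035 × 0.78663 = 0.724

0.724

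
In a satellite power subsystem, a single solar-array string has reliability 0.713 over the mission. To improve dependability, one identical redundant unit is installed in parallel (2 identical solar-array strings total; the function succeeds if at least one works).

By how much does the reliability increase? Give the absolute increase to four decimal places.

0.2046

R_before = 0.713
R_after = 1 − (1 − 0.713)^2 = 0.9176
ΔR = 0.9176 − 0.713 = 0.2046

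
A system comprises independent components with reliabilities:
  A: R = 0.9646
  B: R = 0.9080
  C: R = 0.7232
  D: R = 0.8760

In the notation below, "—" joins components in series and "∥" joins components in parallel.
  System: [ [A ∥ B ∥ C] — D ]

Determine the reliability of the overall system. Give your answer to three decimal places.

Parallel (A, B, and C): 1 − (1 − 0.96460)(1 − 0.90800)(1 − 0.72320) = 0.99910
Series ([0.99910] and D): 0.99910 × 0.87600 = 0.875

0.875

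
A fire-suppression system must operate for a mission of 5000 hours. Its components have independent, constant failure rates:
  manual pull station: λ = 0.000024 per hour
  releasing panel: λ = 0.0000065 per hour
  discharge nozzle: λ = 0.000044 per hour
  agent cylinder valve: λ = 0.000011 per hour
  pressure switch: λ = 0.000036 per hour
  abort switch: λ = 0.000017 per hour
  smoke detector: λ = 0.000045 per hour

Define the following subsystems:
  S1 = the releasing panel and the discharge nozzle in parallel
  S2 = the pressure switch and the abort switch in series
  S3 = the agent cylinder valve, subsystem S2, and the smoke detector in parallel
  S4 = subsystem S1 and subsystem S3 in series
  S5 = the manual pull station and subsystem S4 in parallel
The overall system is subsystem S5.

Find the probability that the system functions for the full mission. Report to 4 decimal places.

0.9990

R(manual pull station) = exp(−0.000024 × 5000) = 0.886920
R(releasing panel) = exp(−0.0000065 × 5000) = 0.968022
R(discharge nozzle) = exp(−0.000044 × 5000) = 0.802519
R(agent cylinder valve) = exp(−0.000011 × 5000) = 0.946485
R(pressure switch) = exp(−0.000036 × 5000) = 0.835270
R(abort switch) = exp(−0.000017 × 5000) = 0.918512
R(smoke detector) = exp(−0.000045 × 5000) = 0.798516
Parallel (releasing panel and discharge nozzle): 1 − (1 − 0.968022)(1 − 0.802519) = 0.993685
Series (pressure switch and abort switch): 0.835270 × 0.918512 = 0.767206
Parallel (agent cylinder valve, [0.767206], and smoke detector): 1 − (1 − 0.946485)(1 − 0.767206)(1 − 0.798516) = 0.997490
Series ([0.993685] and [0.997490]): 0.993685 × 0.997490 = 0.991191
Parallel (manual pull station and [0.991191]): 1 − (1 − 0.886920)(1 − 0.991191) = 0.9990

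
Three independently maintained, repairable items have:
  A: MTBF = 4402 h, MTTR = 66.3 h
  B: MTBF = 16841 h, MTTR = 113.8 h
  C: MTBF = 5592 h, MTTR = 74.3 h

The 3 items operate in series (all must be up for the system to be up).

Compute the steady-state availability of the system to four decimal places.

A(A) = MTBF/(MTBF+MTTR) = 4402/(4402+66.3) = 0.985162
A(B) = MTBF/(MTBF+MTTR) = 16841/(16841+113.8) = 0.993288
A(C) = MTBF/(MTBF+MTTR) = 5592/(5592+74.3) = 0.986887
Series availability: 0.985162 × 0.993288 × 0.986887 = 0.9657

0.9657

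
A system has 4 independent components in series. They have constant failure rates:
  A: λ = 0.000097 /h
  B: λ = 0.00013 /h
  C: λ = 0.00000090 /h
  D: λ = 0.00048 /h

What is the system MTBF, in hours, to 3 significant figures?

1410

Series of exponential components: λ_sys = Σ λ_i
λ_sys = 0.000097 + 0.00013 + 0.00000090 + 0.00048 = 7.0790e-04 /h
MTBF = 1 / λ_sys = 1410 h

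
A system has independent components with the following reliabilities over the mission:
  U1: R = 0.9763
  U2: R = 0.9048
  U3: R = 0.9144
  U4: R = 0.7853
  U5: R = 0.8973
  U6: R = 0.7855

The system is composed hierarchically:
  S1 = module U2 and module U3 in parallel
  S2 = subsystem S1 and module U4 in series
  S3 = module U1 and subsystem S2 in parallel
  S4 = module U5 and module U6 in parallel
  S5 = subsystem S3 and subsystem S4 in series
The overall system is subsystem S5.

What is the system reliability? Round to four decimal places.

0.9728

Parallel (U2 and U3): 1 − (1 − 0.904800)(1 − 0.914400) = 0.991851
Series ([0.991851] and U4): 0.991851 × 0.785300 = 0.778901
Parallel (U1 and [0.778901]): 1 − (1 − 0.976300)(1 − 0.778901) = 0.994760
Parallel (U5 and U6): 1 − (1 − 0.897300)(1 − 0.785500) = 0.977971
Series ([0.994760] and [0.977971]): 0.994760 × 0.977971 = 0.9728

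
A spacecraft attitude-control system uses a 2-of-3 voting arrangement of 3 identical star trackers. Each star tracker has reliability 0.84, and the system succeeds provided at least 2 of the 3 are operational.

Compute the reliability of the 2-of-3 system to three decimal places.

0.931

R = Σ_{i=2}^{3} C(3,i) p^i (1−p)^{3−i} with p = 0.84
C(3,2)·0.84^2·0.16^1 = 0.33869
C(3,3)·0.84^3·0.16^0 = 0.59270
Sum = 0.931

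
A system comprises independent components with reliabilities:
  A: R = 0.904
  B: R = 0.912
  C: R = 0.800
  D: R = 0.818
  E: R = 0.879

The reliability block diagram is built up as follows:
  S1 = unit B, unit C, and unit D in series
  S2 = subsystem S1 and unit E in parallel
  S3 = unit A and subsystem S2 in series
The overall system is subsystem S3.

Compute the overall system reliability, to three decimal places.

0.860

Series (B, C, and D): 0.91200 × 0.80000 × 0.81800 = 0.59681
Parallel ([0.59681] and E): 1 − (1 − 0.59681)(1 − 0.87900) = 0.95121
Series (A and [0.95121]): 0.90400 × 0.95121 = 0.860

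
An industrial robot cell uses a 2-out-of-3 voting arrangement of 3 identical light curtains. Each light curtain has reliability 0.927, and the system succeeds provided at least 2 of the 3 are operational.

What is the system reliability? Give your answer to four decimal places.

0.9848

R = Σ_{i=2}^{3} C(3,i) p^i (1−p)^{3−i} with p = 0.927
C(3,2)·0.927^2·0.073^1 = 0.188193
C(3,3)·0.927^3·0.073^0 = 0.796598
Sum = 0.9848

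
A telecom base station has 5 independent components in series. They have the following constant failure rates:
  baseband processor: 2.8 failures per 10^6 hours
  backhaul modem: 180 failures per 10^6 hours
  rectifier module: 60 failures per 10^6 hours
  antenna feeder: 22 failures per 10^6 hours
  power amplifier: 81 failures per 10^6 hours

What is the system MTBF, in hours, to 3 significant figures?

Series of exponential components: λ_sys = Σ λ_i
λ_sys = 0.0000028 + 0.00018 + 0.000060 + 0.000022 + 0.000081 = 3.4580e-04 /h
MTBF = 1 / λ_sys = 2890 h

2890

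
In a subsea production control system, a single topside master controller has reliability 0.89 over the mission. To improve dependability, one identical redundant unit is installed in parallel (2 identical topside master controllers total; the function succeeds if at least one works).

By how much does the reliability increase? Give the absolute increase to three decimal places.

R_before = 0.89
R_after = 1 − (1 − 0.89)^2 = 0.988
ΔR = 0.988 − 0.89 = 0.098

0.098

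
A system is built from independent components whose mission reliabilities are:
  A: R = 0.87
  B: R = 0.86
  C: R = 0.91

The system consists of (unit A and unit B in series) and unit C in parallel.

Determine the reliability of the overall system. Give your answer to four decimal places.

Series (A and B): 0.870000 × 0.860000 = 0.748200
Parallel ([0.748200] and C): 1 − (1 − 0.748200)(1 − 0.910000) = 0.9773

0.9773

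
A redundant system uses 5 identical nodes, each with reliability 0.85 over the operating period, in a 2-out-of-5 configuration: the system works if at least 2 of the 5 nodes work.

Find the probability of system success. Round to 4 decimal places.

R = Σ_{i=2}^{5} C(5,i) p^i (1−p)^{5−i} with p = 0.85
C(5,2)·0.85^2·0.15^3 = 0.024384
C(5,3)·0.85^3·0.15^2 = 0.138178
C(5,4)·0.85^4·0.15^1 = 0.391505
C(5,5)·0.85^5·0.15^0 = 0.443705
Sum = 0.9978

0.9978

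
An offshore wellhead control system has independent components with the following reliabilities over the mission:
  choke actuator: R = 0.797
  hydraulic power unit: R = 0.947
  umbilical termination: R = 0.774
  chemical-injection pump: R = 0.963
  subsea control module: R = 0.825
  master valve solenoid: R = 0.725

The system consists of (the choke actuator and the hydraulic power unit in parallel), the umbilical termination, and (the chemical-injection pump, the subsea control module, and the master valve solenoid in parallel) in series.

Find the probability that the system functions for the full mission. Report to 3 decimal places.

0.764

Parallel (choke actuator and hydraulic power unit): 1 − (1 − 0.79700)(1 − 0.94700) = 0.98924
Parallel (chemical-injection pump, subsea control module, and master valve solenoid): 1 − (1 − 0.96300)(1 − 0.82500)(1 − 0.72500) = 0.99822
Series ([0.98924], umbilical termination, and [0.99822]): 0.98924 × 0.77400 × 0.99822 = 0.764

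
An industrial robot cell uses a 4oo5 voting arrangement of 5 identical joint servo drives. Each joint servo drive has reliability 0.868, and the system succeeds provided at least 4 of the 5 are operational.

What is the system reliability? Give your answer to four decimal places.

R = Σ_{i=4}^{5} C(5,i) p^i (1−p)^{5−i} with p = 0.868
C(5,4)·0.868^4·0.132^1 = 0.374647
C(5,5)·0.868^5·0.132^0 = 0.492718
Sum = 0.8674

0.8674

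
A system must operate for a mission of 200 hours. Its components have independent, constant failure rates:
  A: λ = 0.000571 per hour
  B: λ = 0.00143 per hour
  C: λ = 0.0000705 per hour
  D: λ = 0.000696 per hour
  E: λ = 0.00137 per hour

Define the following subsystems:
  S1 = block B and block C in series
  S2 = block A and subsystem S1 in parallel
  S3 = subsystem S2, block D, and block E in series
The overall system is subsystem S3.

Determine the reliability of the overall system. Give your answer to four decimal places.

0.6430

R(A) = exp(−0.000571 × 200) = 0.892080
R(B) = exp(−0.00143 × 200) = 0.751263
R(C) = exp(−0.0000705 × 200) = 0.985999
R(D) = exp(−0.000696 × 200) = 0.870054
R(E) = exp(−0.00137 × 200) = 0.760332
Series (B and C): 0.751263 × 0.985999 = 0.740745
Parallel (A and [0.740745]): 1 − (1 − 0.892080)(1 − 0.740745) = 0.972021
Series ([0.972021], D, and E): 0.972021 × 0.870054 × 0.760332 = 0.6430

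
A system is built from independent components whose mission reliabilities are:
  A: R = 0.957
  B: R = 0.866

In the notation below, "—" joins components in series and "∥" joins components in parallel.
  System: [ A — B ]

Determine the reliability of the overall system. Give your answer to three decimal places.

Series (A and B): 0.95700 × 0.86600 = 0.829

0.829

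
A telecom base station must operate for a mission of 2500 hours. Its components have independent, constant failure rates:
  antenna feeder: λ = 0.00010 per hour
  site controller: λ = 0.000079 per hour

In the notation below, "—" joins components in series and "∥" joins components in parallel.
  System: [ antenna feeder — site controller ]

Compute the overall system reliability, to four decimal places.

R(antenna feeder) = exp(−0.00010 × 2500) = 0.778801
R(site controller) = exp(−0.000079 × 2500) = 0.820780
Series (antenna feeder and site controller): 0.778801 × 0.820780 = 0.6392

0.6392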